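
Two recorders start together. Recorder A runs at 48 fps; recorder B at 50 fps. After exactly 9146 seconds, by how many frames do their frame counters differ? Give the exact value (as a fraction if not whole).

A emits 48 × 9146 = 439008 frames; B emits 50 × 9146 = 457300.
Difference = 18292 frames; B is ahead of A.

18292 frames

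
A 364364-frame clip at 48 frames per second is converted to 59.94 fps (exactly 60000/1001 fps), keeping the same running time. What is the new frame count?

455000 frames

Target frames = source frames × (target rate / source rate) = 364364 × (60000/1001)/(48) = 364364 × 1250/1001 = 455000.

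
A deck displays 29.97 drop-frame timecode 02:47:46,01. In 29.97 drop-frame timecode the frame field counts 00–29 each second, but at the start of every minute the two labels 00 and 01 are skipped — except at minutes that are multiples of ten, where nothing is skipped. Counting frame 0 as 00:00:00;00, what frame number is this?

301679

As if non-drop at 30 labels/s: (2 × 3600 + 47 × 60 + 46) × 30 + 1 = 301981.
Minute boundaries passed: 167; those not divisible by 10: 167 − 16 = 151; dropped labels = 2 × 151 = 302.
Actual frame index = 301981 − 302 = 301679.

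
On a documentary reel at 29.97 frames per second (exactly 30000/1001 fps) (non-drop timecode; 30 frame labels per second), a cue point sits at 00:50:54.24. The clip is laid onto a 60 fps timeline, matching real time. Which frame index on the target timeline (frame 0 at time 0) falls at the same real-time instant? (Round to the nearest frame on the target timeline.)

Source frame index: (0×3600 + 50×60 + 54) × 30 + 24 = 91644.
Real time: 91644 / (30000/1001) = 7644637/2500 s.
Target frame: (7644637/2500) × (60) = 22933911/125 ≈ 183471.288 → 183471.

frame 183471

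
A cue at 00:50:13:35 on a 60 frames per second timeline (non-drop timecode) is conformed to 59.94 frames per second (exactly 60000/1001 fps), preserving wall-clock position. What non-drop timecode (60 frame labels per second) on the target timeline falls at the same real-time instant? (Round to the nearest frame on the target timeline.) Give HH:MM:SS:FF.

00:50:10:34

Source frame index: (0×3600 + 50×60 + 13) × 60 + 35 = 180815.
Real time: 180815 / (60) = 36163/12 s.
Target frame: (36163/12) × (60000/1001) = 180815000/1001 ≈ 180634.366 → 180634.
At 60 labels/s: frame 180634 → 00:50:10:34.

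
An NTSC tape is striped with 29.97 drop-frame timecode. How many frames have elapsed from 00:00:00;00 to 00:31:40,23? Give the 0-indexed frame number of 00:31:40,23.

As if non-drop at 30 labels/s: (0 × 3600 + 31 × 60 + 40) × 30 + 23 = 57023.
Minute boundaries passed: 31; those not divisible by 10: 31 − 3 = 28; dropped labels = 2 × 28 = 56.
Actual frame index = 57023 − 56 = 56967.

56967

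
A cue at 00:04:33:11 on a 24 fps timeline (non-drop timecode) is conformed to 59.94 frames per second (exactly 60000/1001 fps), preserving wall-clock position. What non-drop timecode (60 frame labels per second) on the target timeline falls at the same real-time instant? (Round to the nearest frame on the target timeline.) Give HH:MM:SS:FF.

Source frame index: (0×3600 + 4×60 + 33) × 24 + 11 = 6563.
Real time: 6563 / (24) = 6563/24 s.
Target frame: (6563/24) × (60000/1001) = 16407500/1001 ≈ 16391.109 → 16391.
At 60 labels/s: frame 16391 → 00:04:33:11.

00:04:33:11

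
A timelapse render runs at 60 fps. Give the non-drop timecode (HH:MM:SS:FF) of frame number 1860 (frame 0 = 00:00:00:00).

1860 ÷ 60 = 31 full seconds, remainder 0 frames.
31 s = 0 h 0 min 31 s.
Timecode: 00:00:31:00.

00:00:31:00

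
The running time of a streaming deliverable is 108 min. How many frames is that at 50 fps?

108 min = 6480 s.
Frames = 6480 × 50 = 324000.

324000 frames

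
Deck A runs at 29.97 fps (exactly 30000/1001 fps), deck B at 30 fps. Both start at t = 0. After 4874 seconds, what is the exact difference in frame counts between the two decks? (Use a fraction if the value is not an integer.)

A emits 30000/1001 × 4874 = 146220000/1001 frames; B emits 30 × 4874 = 146220.
Difference = 146220/1001 frames (≈ 146.0739); B is ahead of A.

146220/1001 frames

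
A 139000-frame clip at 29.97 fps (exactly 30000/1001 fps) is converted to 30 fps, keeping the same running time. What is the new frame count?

Target frames = source frames × (target rate / source rate) = 139000 × (30)/(30000/1001) = 139000 × 1001/1000 = 139139.

139139 frames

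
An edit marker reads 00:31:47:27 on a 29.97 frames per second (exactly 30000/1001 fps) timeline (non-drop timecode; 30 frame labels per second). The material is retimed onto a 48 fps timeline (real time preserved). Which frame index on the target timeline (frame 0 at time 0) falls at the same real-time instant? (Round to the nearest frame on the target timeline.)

frame 91671

Source frame index: (0×3600 + 31×60 + 47) × 30 + 27 = 57237.
Real time: 57237 / (30000/1001) = 19098079/10000 s.
Target frame: (19098079/10000) × (48) = 57294237/625 ≈ 91670.779 → 91671.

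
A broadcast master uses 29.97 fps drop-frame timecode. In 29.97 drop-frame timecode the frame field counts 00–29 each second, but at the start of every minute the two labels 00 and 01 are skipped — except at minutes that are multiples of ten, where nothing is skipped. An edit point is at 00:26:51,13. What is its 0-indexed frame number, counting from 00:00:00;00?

48295

As if non-drop at 30 labels/s: (0 × 3600 + 26 × 60 + 51) × 30 + 13 = 48343.
Minute boundaries passed: 26; those not divisible by 10: 26 − 2 = 24; dropped labels = 2 × 24 = 48.
Actual frame index = 48343 − 48 = 48295.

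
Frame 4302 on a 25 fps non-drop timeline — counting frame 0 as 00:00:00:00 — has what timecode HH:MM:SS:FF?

00:02:52:02

4302 ÷ 25 = 172 full seconds, remainder 2 frames.
172 s = 0 h 2 min 52 s.
Timecode: 00:02:52:02.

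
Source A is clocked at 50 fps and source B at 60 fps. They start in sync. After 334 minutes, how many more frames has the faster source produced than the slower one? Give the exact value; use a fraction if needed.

200400 frames

334 min = 20040 s.
A emits 50 × 20040 = 1002000 frames; B emits 60 × 20040 = 1202400.
Difference = 200400 frames; B is ahead of A.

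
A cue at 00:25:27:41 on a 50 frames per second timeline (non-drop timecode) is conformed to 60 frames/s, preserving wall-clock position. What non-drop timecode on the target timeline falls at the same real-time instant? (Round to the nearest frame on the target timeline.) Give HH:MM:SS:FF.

00:25:27:49

Source frame index: (0×3600 + 25×60 + 27) × 50 + 41 = 76391.
Real time: 76391 / (50) = 76391/50 s.
Target frame: (76391/50) × (60) = 458346/5 ≈ 91669.200 → 91669.
At 60 labels/s: frame 91669 → 00:25:27:49.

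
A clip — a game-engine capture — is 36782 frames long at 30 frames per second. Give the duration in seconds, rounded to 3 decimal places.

1226.067 seconds

Running time = 36782 × 1/30 = 18391/15 s ≈ 1226.067 s.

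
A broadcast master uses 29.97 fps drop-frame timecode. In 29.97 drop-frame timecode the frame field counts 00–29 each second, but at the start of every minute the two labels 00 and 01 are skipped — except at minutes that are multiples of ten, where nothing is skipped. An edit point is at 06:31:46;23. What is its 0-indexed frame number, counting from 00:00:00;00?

704499

Complete 10-minute blocks: 39, each 17982 frames → 701298.
Remaining 1 whole minute in the current block: 1800 + 0 × 1798 = 1800 frames.
Within the current minute: 46 × 30 + 23 − 2 = 1401 (labels ;00/;01 skipped at this minute). Total = 701298 + 1800 + 1401 = 704499.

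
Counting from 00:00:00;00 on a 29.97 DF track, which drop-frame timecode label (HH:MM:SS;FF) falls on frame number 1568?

00:00:52;08

Each 10-minute DF block holds 10 × 60 × 30 − 9 × 2 = 17982 frames. 1568 ÷ 17982 → 0 full blocks, remainder 1568.
Within the partial block the first minute is 1800 frames and each further minute 1798, so 0 further minute boundaries passed. Total skipped labels = 18 × 0 + 2 × 0 = 0.
Non-drop label index = 1568 + 0 = 1568; at 30 labels/s that is 00:00:52:08, i.e. DF 00:00:52;08.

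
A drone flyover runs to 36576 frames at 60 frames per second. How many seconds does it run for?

Running time = 36576 / (60) = 609.6 s.

609.6 seconds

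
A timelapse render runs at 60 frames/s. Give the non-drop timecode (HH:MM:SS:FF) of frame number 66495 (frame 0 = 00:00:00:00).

66495 ÷ 60 = 1108 full seconds, remainder 15 frames.
1108 s = 0 h 18 min 28 s.
Timecode: 00:18:28:15.

00:18:28:15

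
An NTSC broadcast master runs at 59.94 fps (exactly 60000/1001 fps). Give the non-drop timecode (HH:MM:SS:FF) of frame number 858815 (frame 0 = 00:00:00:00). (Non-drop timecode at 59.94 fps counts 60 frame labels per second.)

858815 ÷ 60 = 14313 full seconds, remainder 35 frames.
14313 s = 3 h 58 min 33 s.
Timecode: 03:58:33:35.

03:58:33:35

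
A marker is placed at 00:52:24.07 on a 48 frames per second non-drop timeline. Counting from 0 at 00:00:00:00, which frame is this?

Total seconds to the label: (0 × 3600 + 52 × 60 + 24) = 3144.
Frame index = 3144 × 48 + 7 = 150919.

150919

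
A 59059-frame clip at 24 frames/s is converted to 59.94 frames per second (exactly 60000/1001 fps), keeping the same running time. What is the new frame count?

Target frames = source frames × (target rate / source rate) = 59059 × (60000/1001)/(24) = 59059 × 2500/1001 = 147500.

147500 frames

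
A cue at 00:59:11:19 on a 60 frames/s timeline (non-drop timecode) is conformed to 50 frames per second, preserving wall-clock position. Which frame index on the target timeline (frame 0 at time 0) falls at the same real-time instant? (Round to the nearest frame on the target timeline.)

frame 177566

Source frame index: (0×3600 + 59×60 + 11) × 60 + 19 = 213079.
Real time: 213079 / (60) = 213079/60 s.
Target frame: (213079/60) × (50) = 1065395/6 ≈ 177565.833 → 177566.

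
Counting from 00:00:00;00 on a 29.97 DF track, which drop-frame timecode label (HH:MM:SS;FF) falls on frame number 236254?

Ten DF minutes hold 17982 frames, so frame 236254 lies in block 13 (frames 233766–251747) with 2488 frames into that block.
The block's first minute is 1800 frames and the rest 1798 each; 2488 frames reaches minute 1, so 13 × 18 + 1 × 2 = 236 labels have been skipped so far.
Adding those back, label number 236254 + 236 = 236490 at 30 labels/s is 7883 s + 0 f = 2 h 11 min 23 s frame 0, i.e. 02:11:23;00.

02:11:23;00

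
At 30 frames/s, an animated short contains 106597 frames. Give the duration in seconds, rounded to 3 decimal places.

3553.233 seconds

Running time = 106597 × 1/30 = 106597/30 s ≈ 3553.233 s.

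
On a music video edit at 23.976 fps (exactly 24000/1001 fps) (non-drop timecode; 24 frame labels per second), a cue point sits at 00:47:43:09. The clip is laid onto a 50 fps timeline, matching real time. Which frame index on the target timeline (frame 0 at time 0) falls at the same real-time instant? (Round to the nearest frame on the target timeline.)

frame 143312

Source frame index: (0×3600 + 47×60 + 43) × 24 + 9 = 68721.
Real time: 68721 / (24000/1001) = 22929907/8000 s.
Target frame: (22929907/8000) × (50) = 22929907/160 ≈ 143311.919 → 143312.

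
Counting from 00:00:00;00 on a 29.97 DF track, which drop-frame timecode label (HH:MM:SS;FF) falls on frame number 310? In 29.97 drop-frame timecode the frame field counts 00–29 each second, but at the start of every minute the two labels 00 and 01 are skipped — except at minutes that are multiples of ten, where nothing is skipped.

00:00:10;10

Ten DF minutes hold 17982 frames, so frame 310 lies in block 0 (frames 0–17981) with 310 frames into that block.
The block's first minute is 1800 frames and the rest 1798 each; 310 frames reaches minute 0, so 0 × 18 + 0 × 2 = 0 labels have been skipped so far.
Adding those back, label number 310 + 0 = 310 at 30 labels/s is 10 s + 10 f = 0 h 0 min 10 s frame 10, i.e. 00:00:10;10.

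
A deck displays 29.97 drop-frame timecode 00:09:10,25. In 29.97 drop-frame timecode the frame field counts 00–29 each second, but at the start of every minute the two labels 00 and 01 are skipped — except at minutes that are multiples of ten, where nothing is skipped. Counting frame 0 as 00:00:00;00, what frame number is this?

Complete 10-minute blocks: 0, each 17982 frames → 0.
Remaining 9 whole minutes in the current block: 1800 + 8 × 1798 = 16184 frames.
Within the current minute: 10 × 30 + 25 − 2 = 323 (labels ;00/;01 skipped at this minute). Total = 0 + 16184 + 323 = 16507.

16507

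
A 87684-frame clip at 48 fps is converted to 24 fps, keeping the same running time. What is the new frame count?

Target frames = source frames × (target rate / source rate) = 87684 × (24)/(48) = 87684 × 1/2 = 43842.

43842 frames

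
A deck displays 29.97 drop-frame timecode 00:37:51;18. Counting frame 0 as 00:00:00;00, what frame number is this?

As if non-drop at 30 labels/s: (0 × 3600 + 37 × 60 + 51) × 30 + 18 = 68148.
Minute boundaries passed: 37; those not divisible by 10: 37 − 3 = 34; dropped labels = 2 × 34 = 68.
Actual frame index = 68148 − 68 = 68080.

68080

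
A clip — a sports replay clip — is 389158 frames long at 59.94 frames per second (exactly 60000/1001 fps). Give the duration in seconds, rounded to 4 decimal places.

Running time = 389158 × 1001/60000 = 194773579/30000 s ≈ 6492.4526 s.

6492.4526 seconds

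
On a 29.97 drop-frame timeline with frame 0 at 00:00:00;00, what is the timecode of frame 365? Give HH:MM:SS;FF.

Each 10-minute DF block holds 10 × 60 × 30 − 9 × 2 = 17982 frames. 365 ÷ 17982 → 0 full blocks, remainder 365.
Within the partial block the first minute is 1800 frames and each further minute 1798, so 0 further minute boundaries passed. Total skipped labels = 18 × 0 + 2 × 0 = 0.
Non-drop label index = 365 + 0 = 365; at 30 labels/s that is 00:00:12:05, i.e. DF 00:00:12;05.

00:00:12;05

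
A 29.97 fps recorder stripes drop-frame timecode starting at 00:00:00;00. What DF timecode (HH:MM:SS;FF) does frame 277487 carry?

Each 10-minute DF block holds 10 × 60 × 30 − 9 × 2 = 17982 frames. 277487 ÷ 17982 → 15 full blocks, remainder 7757.
Within the partial block the first minute is 1800 frames and each further minute 1798, so 4 further minute boundaries passed. Total skipped labels = 18 × 15 + 2 × 4 = 278.
Non-drop label index = 277487 + 278 = 277765; at 30 labels/s that is 02:34:18:25, i.e. DF 02:34:18;25.

02:34:18;25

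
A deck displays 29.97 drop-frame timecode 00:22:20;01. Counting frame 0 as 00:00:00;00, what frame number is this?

As if non-drop at 30 labels/s: (0 × 3600 + 22 × 60 + 20) × 30 + 1 = 40201.
Minute boundaries passed: 22; those not divisible by 10: 22 − 2 = 20; dropped labels = 2 × 20 = 40.
Actual frame index = 40201 − 40 = 40161.

40161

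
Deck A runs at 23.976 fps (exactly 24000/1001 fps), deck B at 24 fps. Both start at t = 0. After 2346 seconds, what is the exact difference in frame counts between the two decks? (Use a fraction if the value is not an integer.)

56304/1001 frames

A emits 24000/1001 × 2346 = 56304000/1001 frames; B emits 24 × 2346 = 56304.
Difference = 56304/1001 frames (≈ 56.2478); B is ahead of A.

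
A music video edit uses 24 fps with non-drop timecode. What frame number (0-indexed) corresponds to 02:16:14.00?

196176

Total seconds to the label: (2 × 3600 + 16 × 60 + 14) = 8174.
Frame index = 8174 × 24 + 0 = 196176.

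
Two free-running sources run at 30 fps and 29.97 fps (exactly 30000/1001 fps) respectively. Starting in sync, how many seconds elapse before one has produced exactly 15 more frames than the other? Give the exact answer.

500.5 seconds

The gap grows by |30000/1001 − 30| = 30/1001 frames per second.
Time for a 15-frame gap: 15 ÷ (30/1001) = 500.5 s.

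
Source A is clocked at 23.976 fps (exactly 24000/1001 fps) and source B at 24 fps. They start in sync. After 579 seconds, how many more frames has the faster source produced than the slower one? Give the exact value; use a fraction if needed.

A emits 24000/1001 × 579 = 13896000/1001 frames; B emits 24 × 579 = 13896.
Difference = 13896/1001 frames (≈ 13.8821); B is ahead of A.

13896/1001 frames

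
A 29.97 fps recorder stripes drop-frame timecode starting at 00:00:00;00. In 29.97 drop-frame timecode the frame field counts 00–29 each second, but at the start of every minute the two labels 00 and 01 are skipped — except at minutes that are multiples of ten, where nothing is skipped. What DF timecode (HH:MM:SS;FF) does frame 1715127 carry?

Ten DF minutes hold 17982 frames, so frame 1715127 lies in block 95 (frames 1708290–1726271) with 6837 frames into that block.
The block's first minute is 1800 frames and the rest 1798 each; 6837 frames reaches minute 3, so 95 × 18 + 3 × 2 = 1716 labels have been skipped so far.
Adding those back, label number 1715127 + 1716 = 1716843 at 30 labels/s is 57228 s + 3 f = 15 h 53 min 48 s frame 3, i.e. 15:53:48;03.

15:53:48;03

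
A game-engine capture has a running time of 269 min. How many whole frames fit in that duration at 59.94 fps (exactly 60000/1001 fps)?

269 min = 16140 s.
Frames = 16140 × 60000/1001 = 968400000/1001 ≈ 967432.5674.
Complete frames: 967432.

967432 frames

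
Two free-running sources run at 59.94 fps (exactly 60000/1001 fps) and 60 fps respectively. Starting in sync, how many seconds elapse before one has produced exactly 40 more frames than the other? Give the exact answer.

The gap grows by |60 − 60000/1001| = 60/1001 frames per second.
Time for a 40-frame gap: 40 ÷ (60/1001) = 2002/3 s.

2002/3 seconds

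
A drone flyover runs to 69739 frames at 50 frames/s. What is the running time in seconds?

Running time = 69739 / (50) = 1394.78 s.

1394.78 seconds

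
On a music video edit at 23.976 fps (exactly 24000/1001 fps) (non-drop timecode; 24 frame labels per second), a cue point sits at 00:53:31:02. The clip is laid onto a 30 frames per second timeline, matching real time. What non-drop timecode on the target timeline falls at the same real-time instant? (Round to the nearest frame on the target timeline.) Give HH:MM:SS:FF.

Source frame index: (0×3600 + 53×60 + 31) × 24 + 2 = 77066.
Real time: 77066 / (24000/1001) = 38571533/12000 s.
Target frame: (38571533/12000) × (30) = 38571533/400 ≈ 96428.833 → 96429.
At 30 labels/s: frame 96429 → 00:53:34:09.

00:53:34:09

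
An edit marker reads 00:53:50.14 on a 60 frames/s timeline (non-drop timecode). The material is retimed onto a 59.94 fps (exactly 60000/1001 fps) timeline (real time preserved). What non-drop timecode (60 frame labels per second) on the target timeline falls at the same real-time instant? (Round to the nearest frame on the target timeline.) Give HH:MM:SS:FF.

Source frame index: (0×3600 + 53×60 + 50) × 60 + 14 = 193814.
Real time: 193814 / (60) = 96907/30 s.
Target frame: (96907/30) × (60000/1001) = 193814000/1001 ≈ 193620.380 → 193620.
At 60 labels/s: frame 193620 → 00:53:47:00.

00:53:47:00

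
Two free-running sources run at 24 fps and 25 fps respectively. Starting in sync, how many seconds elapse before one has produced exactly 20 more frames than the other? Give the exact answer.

20 seconds

The gap grows by |25 − 24| = 1 frame per second.
Time for a 20-frame gap: 20 ÷ (1) = 20 s.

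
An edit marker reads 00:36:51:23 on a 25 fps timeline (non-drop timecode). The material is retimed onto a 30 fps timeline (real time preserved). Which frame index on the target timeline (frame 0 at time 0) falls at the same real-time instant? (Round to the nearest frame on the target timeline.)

frame 66358

Source frame index: (0×3600 + 36×60 + 51) × 25 + 23 = 55298.
Real time: 55298 / (25) = 55298/25 s.
Target frame: (55298/25) × (30) = 331788/5 ≈ 66357.600 → 66358.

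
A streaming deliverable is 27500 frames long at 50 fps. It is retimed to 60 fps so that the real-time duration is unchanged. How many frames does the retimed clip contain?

33000 frames

Target frames = source frames × (target rate / source rate) = 27500 × (60)/(50) = 27500 × 6/5 = 33000.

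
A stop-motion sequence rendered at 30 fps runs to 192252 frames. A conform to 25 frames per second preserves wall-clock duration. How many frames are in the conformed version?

Target frames = source frames × (target rate / source rate) = 192252 × (25)/(30) = 192252 × 5/6 = 160210.

160210 frames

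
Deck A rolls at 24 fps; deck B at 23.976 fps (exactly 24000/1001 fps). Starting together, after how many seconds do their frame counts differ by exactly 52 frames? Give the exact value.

The gap grows by |24000/1001 − 24| = 24/1001 frames per second.
Time for a 52-frame gap: 52 ÷ (24/1001) = 13013/6 s.

13013/6 seconds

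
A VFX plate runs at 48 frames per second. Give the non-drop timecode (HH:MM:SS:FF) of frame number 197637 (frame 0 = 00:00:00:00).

197637 ÷ 48 = 4117 full seconds, remainder 21 frames.
4117 s = 1 h 8 min 37 s.
Timecode: 01:08:37:21.

01:08:37:21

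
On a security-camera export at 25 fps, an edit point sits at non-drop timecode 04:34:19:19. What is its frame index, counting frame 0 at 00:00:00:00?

411494

Total seconds to the label: (4 × 3600 + 34 × 60 + 19) = 16459.
Frame index = 16459 × 25 + 19 = 411494.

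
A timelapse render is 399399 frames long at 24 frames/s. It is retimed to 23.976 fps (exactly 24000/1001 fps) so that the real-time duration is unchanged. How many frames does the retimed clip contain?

Target frames = source frames × (target rate / source rate) = 399399 × (24000/1001)/(24) = 399399 × 1000/1001 = 399000.

399000 frames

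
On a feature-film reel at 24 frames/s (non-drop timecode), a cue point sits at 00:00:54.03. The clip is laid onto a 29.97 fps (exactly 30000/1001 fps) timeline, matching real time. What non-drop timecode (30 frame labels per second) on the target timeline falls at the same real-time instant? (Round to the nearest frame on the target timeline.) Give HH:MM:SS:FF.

Source frame index: (0×3600 + 0×60 + 54) × 24 + 3 = 1299.
Real time: 1299 / (24) = 433/8 s.
Target frame: (433/8) × (30000/1001) = 1623750/1001 ≈ 1622.128 → 1622.
At 30 labels/s: frame 1622 → 00:00:54:02.

00:00:54:02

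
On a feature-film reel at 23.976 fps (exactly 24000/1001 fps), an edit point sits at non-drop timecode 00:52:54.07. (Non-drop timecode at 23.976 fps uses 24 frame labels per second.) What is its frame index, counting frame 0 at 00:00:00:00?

frame 76183

Total seconds to the label: (0 × 3600 + 52 × 60 + 54) = 3174.
Frame index = 3174 × 24 + 7 = 76183.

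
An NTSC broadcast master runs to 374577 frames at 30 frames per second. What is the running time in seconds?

12485.9 seconds

Running time = 374577 / (30) = 12485.9 s.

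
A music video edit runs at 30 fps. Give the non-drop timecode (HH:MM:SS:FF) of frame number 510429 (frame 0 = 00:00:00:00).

510429 ÷ 30 = 17014 full seconds, remainder 9 frames.
17014 s = 4 h 43 min 34 s.
Timecode: 04:43:34:09.

04:43:34:09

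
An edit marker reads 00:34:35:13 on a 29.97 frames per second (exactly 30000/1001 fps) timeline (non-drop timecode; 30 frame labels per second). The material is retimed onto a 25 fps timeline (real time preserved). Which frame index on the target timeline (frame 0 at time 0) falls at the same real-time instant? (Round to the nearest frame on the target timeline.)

Source frame index: (0×3600 + 34×60 + 35) × 30 + 13 = 62263.
Real time: 62263 / (30000/1001) = 62325263/30000 s.
Target frame: (62325263/30000) × (25) = 62325263/1200 ≈ 51937.719 → 51938.

frame 51938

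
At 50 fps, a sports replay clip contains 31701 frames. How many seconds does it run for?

634.02 seconds

Running time = 31701 / (50) = 634.02 s.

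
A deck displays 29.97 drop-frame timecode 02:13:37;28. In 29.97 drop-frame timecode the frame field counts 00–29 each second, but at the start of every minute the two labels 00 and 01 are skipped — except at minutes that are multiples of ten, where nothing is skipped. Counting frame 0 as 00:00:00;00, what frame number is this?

240298

Complete 10-minute blocks: 13, each 17982 frames → 233766.
Remaining 3 whole minutes in the current block: 1800 + 2 × 1798 = 5396 frames.
Within the current minute: 37 × 30 + 28 − 2 = 1136 (labels ;00/;01 skipped at this minute). Total = 233766 + 5396 + 1136 = 240298.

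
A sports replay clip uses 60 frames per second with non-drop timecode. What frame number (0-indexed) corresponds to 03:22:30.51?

Total seconds to the label: (3 × 3600 + 22 × 60 + 30) = 12150.
Frame index = 12150 × 60 + 51 = 729051.

frame 729051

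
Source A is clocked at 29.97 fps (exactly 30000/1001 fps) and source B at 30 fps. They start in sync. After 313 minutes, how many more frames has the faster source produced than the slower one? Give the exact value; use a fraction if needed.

563400/1001 frames

313 min = 18780 s.
A emits 30000/1001 × 18780 = 563400000/1001 frames; B emits 30 × 18780 = 563400.
Difference = 563400/1001 frames (≈ 562.8372); B is ahead of A.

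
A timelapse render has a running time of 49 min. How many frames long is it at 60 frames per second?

49 min = 2940 s.
Frames = 2940 × 60 = 176400.

176400 frames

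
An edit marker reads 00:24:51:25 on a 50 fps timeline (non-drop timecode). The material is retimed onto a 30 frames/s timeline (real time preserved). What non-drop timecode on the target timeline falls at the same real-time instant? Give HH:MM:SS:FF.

00:24:51:15

Source frame index: (0×3600 + 24×60 + 51) × 50 + 25 = 74575.
Real time: 74575 / (50) = 2983/2 s.
Target frame: (2983/2) × (30) = 44745.
At 30 labels/s: frame 44745 → 00:24:51:15.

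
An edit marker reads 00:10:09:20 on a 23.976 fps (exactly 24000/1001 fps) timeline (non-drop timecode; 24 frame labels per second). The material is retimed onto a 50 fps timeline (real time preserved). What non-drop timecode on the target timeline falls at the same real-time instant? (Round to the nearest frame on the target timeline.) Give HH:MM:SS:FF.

00:10:10:22

Source frame index: (0×3600 + 10×60 + 9) × 24 + 20 = 14636.
Real time: 14636 / (24000/1001) = 3662659/6000 s.
Target frame: (3662659/6000) × (50) = 3662659/120 ≈ 30522.158 → 30522.
At 50 labels/s: frame 30522 → 00:10:10:22.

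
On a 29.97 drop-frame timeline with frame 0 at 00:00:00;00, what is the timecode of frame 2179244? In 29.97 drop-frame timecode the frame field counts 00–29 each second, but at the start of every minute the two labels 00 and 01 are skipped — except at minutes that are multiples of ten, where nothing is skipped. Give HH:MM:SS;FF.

Ten DF minutes hold 17982 frames, so frame 2179244 lies in block 121 (frames 2175822–2193803) with 3422 frames into that block.
The block's first minute is 1800 frames and the rest 1798 each; 3422 frames reaches minute 1, so 121 × 18 + 1 × 2 = 2180 labels have been skipped so far.
Adding those back, label number 2179244 + 2180 = 2181424 at 30 labels/s is 72714 s + 4 f = 20 h 11 min 54 s frame 4, i.e. 20:11:54;04.

20:11:54;04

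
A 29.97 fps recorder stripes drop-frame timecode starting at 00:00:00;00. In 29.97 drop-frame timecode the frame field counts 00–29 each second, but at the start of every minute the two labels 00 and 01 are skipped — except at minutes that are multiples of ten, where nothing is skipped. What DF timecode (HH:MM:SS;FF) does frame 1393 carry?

00:00:46;13

Each 10-minute DF block holds 10 × 60 × 30 − 9 × 2 = 17982 frames. 1393 ÷ 17982 → 0 full blocks, remainder 1393.
Within the partial block the first minute is 1800 frames and each further minute 1798, so 0 further minute boundaries passed. Total skipped labels = 18 × 0 + 2 × 0 = 0.
Non-drop label index = 1393 + 0 = 1393; at 30 labels/s that is 00:00:46:13, i.e. DF 00:00:46;13.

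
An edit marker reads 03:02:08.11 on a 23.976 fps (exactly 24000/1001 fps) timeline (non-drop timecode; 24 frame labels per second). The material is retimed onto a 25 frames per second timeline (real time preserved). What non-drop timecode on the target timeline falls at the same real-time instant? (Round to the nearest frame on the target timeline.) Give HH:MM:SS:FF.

Source frame index: (3×3600 + 2×60 + 8) × 24 + 11 = 262283.
Real time: 262283 / (24000/1001) = 262545283/24000 s.
Target frame: (262545283/24000) × (25) = 262545283/960 ≈ 273484.670 → 273485.
At 25 labels/s: frame 273485 → 03:02:19:10.

03:02:19:10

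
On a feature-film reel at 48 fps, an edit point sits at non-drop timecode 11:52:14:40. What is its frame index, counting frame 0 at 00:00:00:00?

frame 2051272

Total seconds to the label: (11 × 3600 + 52 × 60 + 14) = 42734.
Frame index = 42734 × 48 + 40 = 2051272.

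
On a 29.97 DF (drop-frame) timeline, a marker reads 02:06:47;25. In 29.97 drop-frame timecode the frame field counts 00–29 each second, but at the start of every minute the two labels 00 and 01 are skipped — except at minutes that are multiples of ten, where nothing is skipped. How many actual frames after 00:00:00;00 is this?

Complete 10-minute blocks: 12, each 17982 frames → 215784.
Remaining 6 whole minutes in the current block: 1800 + 5 × 1798 = 10790 frames.
Within the current minute: 47 × 30 + 25 − 2 = 1433 (labels ;00/;01 skipped at this minute). Total = 215784 + 10790 + 1433 = 228007.

228007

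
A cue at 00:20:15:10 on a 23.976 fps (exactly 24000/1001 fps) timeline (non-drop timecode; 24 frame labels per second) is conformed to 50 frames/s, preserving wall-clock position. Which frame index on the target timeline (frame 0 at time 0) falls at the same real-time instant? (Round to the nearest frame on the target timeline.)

Source frame index: (0×3600 + 20×60 + 15) × 24 + 10 = 29170.
Real time: 29170 / (24000/1001) = 2919917/2400 s.
Target frame: (2919917/2400) × (50) = 2919917/48 ≈ 60831.604 → 60832.

frame 60832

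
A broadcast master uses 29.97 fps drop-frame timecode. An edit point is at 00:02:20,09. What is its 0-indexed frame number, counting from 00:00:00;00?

4205

As if non-drop at 30 labels/s: (0 × 3600 + 2 × 60 + 20) × 30 + 9 = 4209.
Minute boundaries passed: 2; those not divisible by 10: 2 − 0 = 2; dropped labels = 2 × 2 = 4.
Actual frame index = 4209 − 4 = 4205.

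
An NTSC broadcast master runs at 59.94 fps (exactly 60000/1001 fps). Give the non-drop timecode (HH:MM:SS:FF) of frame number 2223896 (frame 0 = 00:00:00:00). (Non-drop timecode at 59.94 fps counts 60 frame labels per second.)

2223896 ÷ 60 = 37064 full seconds, remainder 56 frames.
37064 s = 10 h 17 min 44 s.
Timecode: 10:17:44:56.

10:17:44:56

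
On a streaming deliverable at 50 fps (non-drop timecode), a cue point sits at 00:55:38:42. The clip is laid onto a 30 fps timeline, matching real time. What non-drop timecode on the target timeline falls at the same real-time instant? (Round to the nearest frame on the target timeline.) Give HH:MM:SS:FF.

Source frame index: (0×3600 + 55×60 + 38) × 50 + 42 = 166942.
Real time: 166942 / (50) = 83471/25 s.
Target frame: (83471/25) × (30) = 500826/5 ≈ 100165.200 → 100165.
At 30 labels/s: frame 100165 → 00:55:38:25.

00:55:38:25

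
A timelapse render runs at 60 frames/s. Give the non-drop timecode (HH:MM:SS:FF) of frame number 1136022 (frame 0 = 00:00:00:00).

1136022 ÷ 60 = 18933 full seconds, remainder 42 frames.
18933 s = 5 h 15 min 33 s.
Timecode: 05:15:33:42.

05:15:33:42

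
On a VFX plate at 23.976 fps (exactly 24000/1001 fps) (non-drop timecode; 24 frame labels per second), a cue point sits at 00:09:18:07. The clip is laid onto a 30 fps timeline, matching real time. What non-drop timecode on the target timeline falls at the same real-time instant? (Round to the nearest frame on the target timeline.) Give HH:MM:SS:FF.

00:09:18:25

Source frame index: (0×3600 + 9×60 + 18) × 24 + 7 = 13399.
Real time: 13399 / (24000/1001) = 13412399/24000 s.
Target frame: (13412399/24000) × (30) = 13412399/800 ≈ 16765.499 → 16765.
At 30 labels/s: frame 16765 → 00:09:18:25.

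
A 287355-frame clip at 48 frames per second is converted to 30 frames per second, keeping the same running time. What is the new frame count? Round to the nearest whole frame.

179597 frames

Frames at target rate = 287355 × (30) / (48) = 1436775/8 ≈ 179596.875.
Nearest whole frame: 179597.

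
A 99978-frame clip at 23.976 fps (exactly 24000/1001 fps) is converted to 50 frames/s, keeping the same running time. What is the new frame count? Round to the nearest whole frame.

Frames at target rate = 99978 × (50) / (24000/1001) = 16679663/80 ≈ 208495.788.
Nearest whole frame: 208496.

208496 frames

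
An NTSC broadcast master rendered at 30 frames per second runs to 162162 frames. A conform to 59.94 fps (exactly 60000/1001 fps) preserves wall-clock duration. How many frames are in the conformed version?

Target frames = source frames × (target rate / source rate) = 162162 × (60000/1001)/(30) = 162162 × 2000/1001 = 324000.

324000 frames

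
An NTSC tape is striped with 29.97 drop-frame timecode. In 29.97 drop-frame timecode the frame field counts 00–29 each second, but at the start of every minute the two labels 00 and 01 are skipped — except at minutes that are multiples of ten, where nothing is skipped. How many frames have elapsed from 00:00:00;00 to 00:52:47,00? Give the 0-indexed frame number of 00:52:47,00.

Complete 10-minute blocks: 5, each 17982 frames → 89910.
Remaining 2 whole minutes in the current block: 1800 + 1 × 1798 = 3598 frames.
Within the current minute: 47 × 30 + 0 − 2 = 1408 (labels ;00/;01 skipped at this minute). Total = 89910 + 3598 + 1408 = 94916.

94916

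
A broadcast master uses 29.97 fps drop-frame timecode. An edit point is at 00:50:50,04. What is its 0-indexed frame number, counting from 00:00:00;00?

91414

As if non-drop at 30 labels/s: (0 × 3600 + 50 × 60 + 50) × 30 + 4 = 91504.
Minute boundaries passed: 50; those not divisible by 10: 50 − 5 = 45; dropped labels = 2 × 45 = 90.
Actual frame index = 91504 − 90 = 91414.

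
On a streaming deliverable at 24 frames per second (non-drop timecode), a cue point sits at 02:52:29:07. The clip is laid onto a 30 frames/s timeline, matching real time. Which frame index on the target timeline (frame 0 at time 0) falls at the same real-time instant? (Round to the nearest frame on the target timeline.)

Source frame index: (2×3600 + 52×60 + 29) × 24 + 7 = 248383.
Real time: 248383 / (24) = 248383/24 s.
Target frame: (248383/24) × (30) = 1241915/4 ≈ 310478.750 → 310479.

frame 310479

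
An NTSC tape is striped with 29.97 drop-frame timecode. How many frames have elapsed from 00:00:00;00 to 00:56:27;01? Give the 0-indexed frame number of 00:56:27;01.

101509

As if non-drop at 30 labels/s: (0 × 3600 + 56 × 60 + 27) × 30 + 1 = 101611.
Minute boundaries passed: 56; those not divisible by 10: 56 − 5 = 51; dropped labels = 2 × 51 = 102.
Actual frame index = 101611 − 102 = 101509.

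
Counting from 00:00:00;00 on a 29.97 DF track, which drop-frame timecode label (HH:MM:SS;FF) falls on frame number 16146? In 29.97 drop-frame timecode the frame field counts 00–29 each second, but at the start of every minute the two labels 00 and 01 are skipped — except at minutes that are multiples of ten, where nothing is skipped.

00:08:58;22

Ten DF minutes hold 17982 frames, so frame 16146 lies in block 0 (frames 0–17981) with 16146 frames into that block.
The block's first minute is 1800 frames and the rest 1798 each; 16146 frames reaches minute 8, so 0 × 18 + 8 × 2 = 16 labels have been skipped so far.
Adding those back, label number 16146 + 16 = 16162 at 30 labels/s is 538 s + 22 f = 0 h 8 min 58 s frame 22, i.e. 00:08:58;22.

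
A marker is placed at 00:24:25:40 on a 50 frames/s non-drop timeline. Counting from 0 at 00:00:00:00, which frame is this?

frame 73290

Total seconds to the label: (0 × 3600 + 24 × 60 + 25) = 1465.
Frame index = 1465 × 50 + 40 = 73290.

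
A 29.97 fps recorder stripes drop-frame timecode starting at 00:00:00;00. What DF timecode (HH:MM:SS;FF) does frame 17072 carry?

Ten DF minutes hold 17982 frames, so frame 17072 lies in block 0 (frames 0–17981) with 17072 frames into that block.
The block's first minute is 1800 frames and the rest 1798 each; 17072 frames reaches minute 9, so 0 × 18 + 9 × 2 = 18 labels have been skipped so far.
Adding those back, label number 17072 + 18 = 17090 at 30 labels/s is 569 s + 20 f = 0 h 9 min 29 s frame 20, i.e. 00:09:29;20.

00:09:29;20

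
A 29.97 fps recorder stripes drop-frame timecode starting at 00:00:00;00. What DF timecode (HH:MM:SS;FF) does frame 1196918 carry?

11:05:37;06

Ten DF minutes hold 17982 frames, so frame 1196918 lies in block 66 (frames 1186812–1204793) with 10106 frames into that block.
The block's first minute is 1800 frames and the rest 1798 each; 10106 frames reaches minute 5, so 66 × 18 + 5 × 2 = 1198 labels have been skipped so far.
Adding those back, label number 1196918 + 1198 = 1198116 at 30 labels/s is 39937 s + 6 f = 11 h 5 min 37 s frame 6, i.e. 11:05:37;06.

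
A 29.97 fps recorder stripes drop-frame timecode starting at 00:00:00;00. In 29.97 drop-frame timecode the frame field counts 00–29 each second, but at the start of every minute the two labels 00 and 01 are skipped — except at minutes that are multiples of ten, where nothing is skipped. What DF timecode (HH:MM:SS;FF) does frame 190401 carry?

Ten DF minutes hold 17982 frames, so frame 190401 lies in block 10 (frames 179820–197801) with 10581 frames into that block.
The block's first minute is 1800 frames and the rest 1798 each; 10581 frames reaches minute 5, so 10 × 18 + 5 × 2 = 190 labels have been skipped so far.
Adding those back, label number 190401 + 190 = 190591 at 30 labels/s is 6353 s + 1 f = 1 h 45 min 53 s frame 1, i.e. 01:45:53;01.

01:45:53;01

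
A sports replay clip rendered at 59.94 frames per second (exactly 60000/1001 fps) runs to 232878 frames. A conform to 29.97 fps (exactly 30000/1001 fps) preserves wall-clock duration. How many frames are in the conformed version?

Frames at target rate = 232878 × (30000/1001) / (60000/1001) = 116439.

116439 frames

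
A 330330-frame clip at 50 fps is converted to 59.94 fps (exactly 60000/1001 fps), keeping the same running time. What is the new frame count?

396000 frames

Target frames = source frames × (target rate / source rate) = 330330 × (60000/1001)/(50) = 330330 × 1200/1001 = 396000.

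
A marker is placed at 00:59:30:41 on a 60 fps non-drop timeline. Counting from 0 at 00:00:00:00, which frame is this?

Total seconds to the label: (0 × 3600 + 59 × 60 + 30) = 3570.
Frame index = 3570 × 60 + 41 = 214241.

214241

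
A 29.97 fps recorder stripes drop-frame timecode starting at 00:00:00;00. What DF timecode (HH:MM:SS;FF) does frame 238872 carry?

02:12:50;10

Each 10-minute DF block holds 10 × 60 × 30 − 9 × 2 = 17982 frames. 238872 ÷ 17982 → 13 full blocks, remainder 5106.
Within the partial block the first minute is 1800 frames and each further minute 1798, so 2 further minute boundaries passed. Total skipped labels = 18 × 13 + 2 × 2 = 238.
Non-drop label index = 238872 + 238 = 239110; at 30 labels/s that is 02:12:50:10, i.e. DF 02:12:50;10.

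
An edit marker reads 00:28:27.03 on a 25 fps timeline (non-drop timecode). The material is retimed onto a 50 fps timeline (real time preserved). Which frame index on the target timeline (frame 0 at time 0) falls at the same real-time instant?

Source frame index: (0×3600 + 28×60 + 27) × 25 + 3 = 42678.
Real time: 42678 / (25) = 42678/25 s.
Target frame: (42678/25) × (50) = 85356.

frame 85356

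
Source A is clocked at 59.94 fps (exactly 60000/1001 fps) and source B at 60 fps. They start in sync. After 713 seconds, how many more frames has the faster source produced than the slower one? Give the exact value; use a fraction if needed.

A emits 60000/1001 × 713 = 42780000/1001 frames; B emits 60 × 713 = 42780.
Difference = 42780/1001 frames (≈ 42.7373); B is ahead of A.

42780/1001 frames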